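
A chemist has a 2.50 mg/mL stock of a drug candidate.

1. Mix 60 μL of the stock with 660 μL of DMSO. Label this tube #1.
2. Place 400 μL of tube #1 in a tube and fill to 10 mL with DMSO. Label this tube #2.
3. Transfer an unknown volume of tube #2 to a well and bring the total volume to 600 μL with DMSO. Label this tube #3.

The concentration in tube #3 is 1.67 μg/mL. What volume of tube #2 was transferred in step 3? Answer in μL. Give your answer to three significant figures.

Step 1: 60 μL + 660 μL = 720 μL total → factor 720/60 = 12
Step 2: 400 μL brought to 10 mL → factor 10000/400 = 25
Step 3: v brought to 600 μL → factor = 600 μL/v
Product of known-step factors = 300
Overall factor = 2.50 mg/mL / (1.67 μg/mL) = 1497
Step-3 factor = 1497 / 300 = 4.99
v = 600 μL / 4.99 = 120 μL

120 μL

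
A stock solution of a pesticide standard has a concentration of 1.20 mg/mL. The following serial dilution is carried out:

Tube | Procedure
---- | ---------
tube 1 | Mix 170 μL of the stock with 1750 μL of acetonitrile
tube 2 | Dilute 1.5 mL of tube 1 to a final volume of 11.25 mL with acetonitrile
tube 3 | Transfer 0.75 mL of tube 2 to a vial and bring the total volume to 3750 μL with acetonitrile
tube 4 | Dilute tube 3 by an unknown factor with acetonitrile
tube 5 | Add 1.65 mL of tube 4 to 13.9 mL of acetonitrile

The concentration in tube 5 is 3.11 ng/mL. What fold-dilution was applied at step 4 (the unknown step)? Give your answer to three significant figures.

Step 1: 170 μL + 1750 μL = 1920 μL total → factor 1920/170 = 11.294
Step 2: 1.5 mL brought to 11.25 mL → factor 11.25/1.5 = 7.5
Step 3: 0.75 mL brought to 3750 μL → factor 3.75/0.75 = 5
Step 4: unknown factor x
Step 5: 1.65 mL + 13.9 mL = 15.55 mL total → factor 15.55/1.65 = 9.4242
Product of known-step factors = 3991.4
Overall factor = 1.20 mg/mL / (3.11 ng/mL) = 3.8585 × 10^5
x = 3.8585 × 10^5 / 3991.4 = 96.7

96.7-fold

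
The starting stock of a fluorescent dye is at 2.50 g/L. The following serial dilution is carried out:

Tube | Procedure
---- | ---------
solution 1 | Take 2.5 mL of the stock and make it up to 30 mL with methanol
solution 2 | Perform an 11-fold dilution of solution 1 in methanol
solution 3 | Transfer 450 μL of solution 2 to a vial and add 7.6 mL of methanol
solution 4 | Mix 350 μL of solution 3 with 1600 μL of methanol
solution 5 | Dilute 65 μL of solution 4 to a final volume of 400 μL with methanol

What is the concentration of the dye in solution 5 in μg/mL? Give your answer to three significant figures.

Step 1: 2.5 mL brought to 30 mL → factor 30/2.5 = 12
Step 2: 11-fold → factor 11
Step 3: 450 μL + 7.6 mL = 8050 μL total → factor 8050/450 = 17.889
Step 4: 350 μL + 1600 μL = 1950 μL total → factor 1950/350 = 5.5714
Step 5: 65 μL brought to 400 μL → factor 400/65 = 6.1538
Overall dilution factor = 12 × 11 × 17.889 × 5.5714 × 6.1538 = 80960
Final = 2.50 g/L / 80960 = 3.088 × 10^-5 g/L = 0.0309 μg/mL

0.0309 μg/mL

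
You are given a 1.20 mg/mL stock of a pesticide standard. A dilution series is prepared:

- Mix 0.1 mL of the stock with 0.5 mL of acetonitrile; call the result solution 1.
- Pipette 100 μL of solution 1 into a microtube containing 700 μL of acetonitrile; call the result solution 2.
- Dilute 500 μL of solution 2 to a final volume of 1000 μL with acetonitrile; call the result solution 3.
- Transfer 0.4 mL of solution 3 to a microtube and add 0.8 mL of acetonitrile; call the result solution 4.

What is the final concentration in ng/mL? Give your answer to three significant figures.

4.17 × 10^3 ng/mL

Step 1: 0.1 mL + 0.5 mL = 0.6 mL total → factor 0.6/0.1 = 6
Step 2: 100 μL + 700 μL = 800 μL total → factor 800/100 = 8
Step 3: 500 μL brought to 1000 μL → factor 1000/500 = 2
Step 4: 0.4 mL + 0.8 mL = 1.2 mL total → factor 1.2/0.4 = 3
Overall dilution factor = 6 × 8 × 2 × 3 = 288
Final = 1.20 mg/mL / 288 = 0.004167 mg/mL = 4.17 × 10^3 ng/mL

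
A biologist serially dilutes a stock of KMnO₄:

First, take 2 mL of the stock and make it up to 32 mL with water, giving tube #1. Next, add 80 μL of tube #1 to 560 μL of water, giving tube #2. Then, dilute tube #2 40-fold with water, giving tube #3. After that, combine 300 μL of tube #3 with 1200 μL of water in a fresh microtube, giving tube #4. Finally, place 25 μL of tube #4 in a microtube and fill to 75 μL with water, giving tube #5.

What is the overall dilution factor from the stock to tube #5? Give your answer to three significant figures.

7.68 × 10^4

Step 1: 2 mL brought to 32 mL → factor 32/2 = 16
Step 2: 80 μL + 560 μL = 640 μL total → factor 640/80 = 8
Step 3: 40-fold → factor 40
Step 4: 300 μL + 1200 μL = 1500 μL total → factor 1500/300 = 5
Step 5: 25 μL brought to 75 μL → factor 75/25 = 3
Overall dilution factor = 16 × 8 × 40 × 5 × 3 = 76800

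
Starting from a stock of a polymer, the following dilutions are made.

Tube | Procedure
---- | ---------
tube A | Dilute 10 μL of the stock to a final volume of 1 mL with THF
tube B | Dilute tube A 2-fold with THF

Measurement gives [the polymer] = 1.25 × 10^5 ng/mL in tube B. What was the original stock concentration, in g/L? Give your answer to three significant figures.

Step 1: 10 μL brought to 1 mL → factor 1000/10 = 100
Step 2: 2-fold → factor 2
Overall dilution factor = 100 × 2 = 200
Stock = 1.25 × 10^5 ng/mL × 200 = 2.500 × 10^7 ng/mL = 25.0 g/L

25.0 g/L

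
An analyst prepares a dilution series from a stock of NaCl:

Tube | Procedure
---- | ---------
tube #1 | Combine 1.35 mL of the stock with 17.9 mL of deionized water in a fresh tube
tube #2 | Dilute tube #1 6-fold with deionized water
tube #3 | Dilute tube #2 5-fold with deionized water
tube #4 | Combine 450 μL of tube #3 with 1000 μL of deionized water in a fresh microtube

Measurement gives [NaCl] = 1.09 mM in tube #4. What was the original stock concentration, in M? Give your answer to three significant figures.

Step 1: 1.35 mL + 17.9 mL = 19.25 mL total → factor 19.25/1.35 = 14.259
Step 2: 6-fold → factor 6
Step 3: 5-fold → factor 5
Step 4: 450 μL + 1000 μL = 1450 μL total → factor 1450/450 = 3.2222
Overall dilution factor = 14.259 × 6 × 5 × 3.2222 = 1378.4
Stock = 1.09 mM × 1378.4 = 1502 mM = 1.50 M

1.50 M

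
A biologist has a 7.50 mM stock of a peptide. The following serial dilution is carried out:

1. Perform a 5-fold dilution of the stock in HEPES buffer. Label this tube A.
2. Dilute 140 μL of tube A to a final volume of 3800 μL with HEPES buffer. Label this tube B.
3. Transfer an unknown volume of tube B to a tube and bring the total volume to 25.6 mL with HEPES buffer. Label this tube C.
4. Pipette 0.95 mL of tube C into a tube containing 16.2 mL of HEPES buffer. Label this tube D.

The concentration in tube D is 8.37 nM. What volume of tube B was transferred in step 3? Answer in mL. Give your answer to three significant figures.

0.0700 mL

Step 1: 5-fold → factor 5
Step 2: 140 μL brought to 3800 μL → factor 3800/140 = 27.143
Step 3: v brought to 25.6 mL → factor = 25.6 mL/v
Step 4: 0.95 mL + 16.2 mL = 17.15 mL total → factor 17.15/0.95 = 18.053
Product of known-step factors = 2450
Overall factor = 7.50 mM / (8.37 nM) = 8.9606 × 10^5
Step-3 factor = 8.9606 × 10^5 / 2450 = 365.74
v = 25.6 mL / 365.74 = 0.0700 mL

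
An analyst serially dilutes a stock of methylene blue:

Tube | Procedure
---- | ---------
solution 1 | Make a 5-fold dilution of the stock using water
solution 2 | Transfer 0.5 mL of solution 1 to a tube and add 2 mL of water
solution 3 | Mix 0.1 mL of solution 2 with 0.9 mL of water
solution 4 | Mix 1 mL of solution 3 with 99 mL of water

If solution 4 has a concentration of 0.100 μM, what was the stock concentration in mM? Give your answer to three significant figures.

Step 1: 5-fold → factor 5
Step 2: 0.5 mL + 2 mL = 2.5 mL total → factor 2.5/0.5 = 5
Step 3: 0.1 mL + 0.9 mL = 1 mL total → factor 1/0.1 = 10
Step 4: 1 mL + 99 mL = 100 mL total → factor 100/1 = 100
Overall dilution factor = 5 × 5 × 10 × 100 = 25000
Stock = 0.100 μM × 25000 = 2500 μM = 2.50 mM

2.50 mM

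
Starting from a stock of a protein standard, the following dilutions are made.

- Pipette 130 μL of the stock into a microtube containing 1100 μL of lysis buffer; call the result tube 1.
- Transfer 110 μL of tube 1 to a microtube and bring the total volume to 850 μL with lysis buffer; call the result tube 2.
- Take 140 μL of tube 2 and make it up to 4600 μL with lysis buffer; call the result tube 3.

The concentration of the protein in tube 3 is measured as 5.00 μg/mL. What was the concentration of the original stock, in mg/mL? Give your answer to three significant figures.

Step 1: 130 μL + 1100 μL = 1230 μL total → factor 1230/130 = 9.4615
Step 2: 110 μL brought to 850 μL → factor 850/110 = 7.7273
Step 3: 140 μL brought to 4600 μL → factor 4600/140 = 32.857
Overall dilution factor = 9.4615 × 7.7273 × 32.857 = 2402.2
Stock = 5.00 μg/mL × 2402.2 = 1.201 × 10^4 μg/mL = 12.0 mg/mL

12.0 mg/mL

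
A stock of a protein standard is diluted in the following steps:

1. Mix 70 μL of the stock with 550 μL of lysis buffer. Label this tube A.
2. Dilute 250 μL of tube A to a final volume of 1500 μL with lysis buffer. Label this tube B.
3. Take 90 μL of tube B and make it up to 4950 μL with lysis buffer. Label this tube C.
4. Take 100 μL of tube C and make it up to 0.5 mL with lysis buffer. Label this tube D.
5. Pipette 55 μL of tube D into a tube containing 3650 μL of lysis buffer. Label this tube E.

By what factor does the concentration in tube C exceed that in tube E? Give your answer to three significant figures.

337

Step 1: 70 μL + 550 μL = 620 μL total → factor 620/70 = 8.8571
Step 2: 250 μL brought to 1500 μL → factor 1500/250 = 6
Step 3: 90 μL brought to 4950 μL → factor 4950/90 = 55
Step 4: 100 μL brought to 0.5 mL → factor 500/100 = 5
Step 5: 55 μL + 3650 μL = 3705 μL total → factor 3705/55 = 67.364
Dilution factor to tube C = 2922.9; to tube E = 9.8447 × 10^5
[tube C]/[tube E] = (factor to tube E)/(factor to tube C) = 9.8447 × 10^5/2922.9 = 337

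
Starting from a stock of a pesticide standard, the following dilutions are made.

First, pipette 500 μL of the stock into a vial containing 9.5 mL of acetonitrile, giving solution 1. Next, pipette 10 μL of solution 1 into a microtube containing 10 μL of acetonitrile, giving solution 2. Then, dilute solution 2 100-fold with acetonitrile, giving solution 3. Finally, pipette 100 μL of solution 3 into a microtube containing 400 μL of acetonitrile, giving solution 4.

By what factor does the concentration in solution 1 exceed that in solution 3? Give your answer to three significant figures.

Step 1: 500 μL + 9.5 mL = 10000 μL total → factor 10000/500 = 20
Step 2: 10 μL + 10 μL = 20 μL total → factor 20/10 = 2
Step 3: 100-fold → factor 100
Dilution factor to solution 1 = 20; to solution 3 = 4000
[solution 1]/[solution 3] = (factor to solution 3)/(factor to solution 1) = 4000/20 = 200

200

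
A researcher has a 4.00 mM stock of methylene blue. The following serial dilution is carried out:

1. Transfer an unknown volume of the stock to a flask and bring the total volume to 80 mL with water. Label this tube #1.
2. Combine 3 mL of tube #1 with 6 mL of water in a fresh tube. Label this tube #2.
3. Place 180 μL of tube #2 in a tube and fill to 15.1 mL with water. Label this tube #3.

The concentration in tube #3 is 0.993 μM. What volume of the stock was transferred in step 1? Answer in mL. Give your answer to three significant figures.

5.00 mL

Step 1: v brought to 80 mL → factor = 80 mL/v
Step 2: 3 mL + 6 mL = 9 mL total → factor 9/3 = 3
Step 3: 180 μL brought to 15.1 mL → factor 15100/180 = 83.889
Product of known-step factors = 251.67
Overall factor = 4.00 mM / (0.993 μM) = 4028.2
Step-1 factor = 4028.2 / 251.67 = 16.006
v = 80 mL / 16.006 = 5.00 mL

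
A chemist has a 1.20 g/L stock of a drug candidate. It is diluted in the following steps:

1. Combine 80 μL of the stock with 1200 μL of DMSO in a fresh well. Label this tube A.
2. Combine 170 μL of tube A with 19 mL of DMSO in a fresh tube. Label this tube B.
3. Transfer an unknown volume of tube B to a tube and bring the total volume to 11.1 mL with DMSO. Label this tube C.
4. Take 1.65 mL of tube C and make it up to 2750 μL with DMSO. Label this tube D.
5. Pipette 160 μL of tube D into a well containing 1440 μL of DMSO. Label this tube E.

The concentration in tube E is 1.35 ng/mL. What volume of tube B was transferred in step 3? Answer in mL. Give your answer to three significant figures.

0.376 mL

Step 1: 80 μL + 1200 μL = 1280 μL total → factor 1280/80 = 16
Step 2: 170 μL + 19 mL = 19170 μL total → factor 19170/170 = 112.76
Step 3: v brought to 11.1 mL → factor = 11.1 mL/v
Step 4: 1.65 mL brought to 2750 μL → factor 2.75/1.65 = 1.6667
Step 5: 160 μL + 1440 μL = 1600 μL total → factor 1600/160 = 10
Product of known-step factors = 30071
Overall factor = 1.20 g/L / (1.35 ng/mL) = 8.8889 × 10^5
Step-3 factor = 8.8889 × 10^5 / 30071 = 29.56
v = 11.1 mL / 29.56 = 0.376 mL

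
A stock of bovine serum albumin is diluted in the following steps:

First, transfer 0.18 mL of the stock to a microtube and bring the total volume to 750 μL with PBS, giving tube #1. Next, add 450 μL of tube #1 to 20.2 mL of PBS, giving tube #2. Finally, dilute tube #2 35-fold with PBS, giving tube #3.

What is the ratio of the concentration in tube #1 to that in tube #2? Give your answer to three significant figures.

45.9

Step 1: 0.18 mL brought to 750 μL → factor 0.75/0.18 = 4.1667
Step 2: 450 μL + 20.2 mL = 20650 μL total → factor 20650/450 = 45.889
Dilution factor to tube #1 = 4.1667; to tube #2 = 191.2
[tube #1]/[tube #2] = (factor to tube #2)/(factor to tube #1) = 191.2/4.1667 = 45.9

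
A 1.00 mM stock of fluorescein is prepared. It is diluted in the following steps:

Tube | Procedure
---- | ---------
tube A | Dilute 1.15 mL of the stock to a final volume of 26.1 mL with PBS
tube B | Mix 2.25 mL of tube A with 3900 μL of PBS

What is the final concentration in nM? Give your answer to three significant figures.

1.61 × 10^4 nM

Step 1: 1.15 mL brought to 26.1 mL → factor 26.1/1.15 = 22.696
Step 2: 2.25 mL + 3900 μL = 6.15 mL total → factor 6.15/2.25 = 2.7333
Overall dilution factor = 22.696 × 2.7333 = 62.035
Final = 1.00 mM / 62.035 = 0.01612 mM = 1.61 × 10^4 nM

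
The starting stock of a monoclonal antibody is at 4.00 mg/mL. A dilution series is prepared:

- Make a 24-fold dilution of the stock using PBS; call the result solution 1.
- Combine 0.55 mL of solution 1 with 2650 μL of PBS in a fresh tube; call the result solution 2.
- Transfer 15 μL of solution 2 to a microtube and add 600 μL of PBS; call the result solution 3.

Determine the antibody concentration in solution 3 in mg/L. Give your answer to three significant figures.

Step 1: 24-fold → factor 24
Step 2: 0.55 mL + 2650 μL = 3.2 mL total → factor 3.2/0.55 = 5.8182
Step 3: 15 μL + 600 μL = 615 μL total → factor 615/15 = 41
Overall dilution factor = 24 × 5.8182 × 41 = 5725.1
Final = 4.00 mg/mL / 5725.1 = 0.0006987 mg/mL = 0.699 mg/L

0.699 mg/L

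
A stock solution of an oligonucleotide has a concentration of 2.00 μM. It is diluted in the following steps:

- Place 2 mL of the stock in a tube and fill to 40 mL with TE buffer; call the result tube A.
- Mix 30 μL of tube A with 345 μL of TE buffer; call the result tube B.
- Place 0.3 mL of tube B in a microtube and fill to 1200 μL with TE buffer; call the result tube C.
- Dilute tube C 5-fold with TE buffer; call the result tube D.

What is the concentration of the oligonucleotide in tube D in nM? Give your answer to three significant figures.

0.400 nM

Step 1: 2 mL brought to 40 mL → factor 40/2 = 20
Step 2: 30 μL + 345 μL = 375 μL total → factor 375/30 = 12.5
Step 3: 0.3 mL brought to 1200 μL → factor 1.2/0.3 = 4
Step 4: 5-fold → factor 5
Overall dilution factor = 20 × 12.5 × 4 × 5 = 5000
Final = 2.00 μM / 5000 = 0.0004000 μM = 0.400 nM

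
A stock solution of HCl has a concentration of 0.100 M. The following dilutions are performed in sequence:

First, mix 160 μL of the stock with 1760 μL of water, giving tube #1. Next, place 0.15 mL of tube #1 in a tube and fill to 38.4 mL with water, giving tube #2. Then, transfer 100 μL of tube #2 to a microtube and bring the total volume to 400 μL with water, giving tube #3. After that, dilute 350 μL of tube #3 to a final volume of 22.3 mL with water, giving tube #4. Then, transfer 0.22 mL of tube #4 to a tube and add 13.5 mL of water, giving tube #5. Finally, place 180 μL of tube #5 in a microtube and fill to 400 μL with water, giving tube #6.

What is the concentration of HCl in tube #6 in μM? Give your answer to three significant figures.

Step 1: 160 μL + 1760 μL = 1920 μL total → factor 1920/160 = 12
Step 2: 0.15 mL brought to 38.4 mL → factor 38.4/0.15 = 256
Step 3: 100 μL brought to 400 μL → factor 400/100 = 4
Step 4: 350 μL brought to 22.3 mL → factor 22300/350 = 63.714
Step 5: 0.22 mL + 13.5 mL = 13.72 mL total → factor 13.72/0.22 = 62.364
Step 6: 180 μL brought to 400 μL → factor 400/180 = 2.2222
Overall dilution factor = 12 × 256 × 4 × 63.714 × 62.364 × 2.2222 = 1.085 × 10^8
Final = 0.100 M / 1.085 × 10^8 = 9.216 × 10^-10 M = 0.000922 μM

0.000922 μM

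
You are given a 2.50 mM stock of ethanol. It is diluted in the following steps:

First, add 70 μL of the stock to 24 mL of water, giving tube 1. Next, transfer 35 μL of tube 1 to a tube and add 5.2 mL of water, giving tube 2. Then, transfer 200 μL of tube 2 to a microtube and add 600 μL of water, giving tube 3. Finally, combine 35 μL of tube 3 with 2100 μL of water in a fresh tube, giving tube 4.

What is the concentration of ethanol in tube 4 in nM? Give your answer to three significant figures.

Step 1: 70 μL + 24 mL = 24070 μL total → factor 24070/70 = 343.86
Step 2: 35 μL + 5.2 mL = 5235 μL total → factor 5235/35 = 149.57
Step 3: 200 μL + 600 μL = 800 μL total → factor 800/200 = 4
Step 4: 35 μL + 2100 μL = 2135 μL total → factor 2135/35 = 61
Overall dilution factor = 343.86 × 149.57 × 4 × 61 = 1.2549 × 10^7
Final = 2.50 mM / 1.2549 × 10^7 = 1.992 × 10^-7 mM = 0.199 nM

0.199 nM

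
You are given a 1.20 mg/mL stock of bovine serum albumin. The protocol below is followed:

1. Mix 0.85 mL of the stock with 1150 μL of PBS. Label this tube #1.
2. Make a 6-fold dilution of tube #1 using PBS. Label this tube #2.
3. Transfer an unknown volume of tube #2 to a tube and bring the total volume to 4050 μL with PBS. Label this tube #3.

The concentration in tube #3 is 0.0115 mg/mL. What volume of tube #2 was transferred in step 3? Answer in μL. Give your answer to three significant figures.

Step 1: 0.85 mL + 1150 μL = 2 mL total → factor 2/0.85 = 2.3529
Step 2: 6-fold → factor 6
Step 3: v brought to 4050 μL → factor = 4050 μL/v
Product of known-step factors = 14.118
Overall factor = 1.20 mg/mL / (0.0115 mg/mL) = 104.35
Step-3 factor = 104.35 / 14.118 = 7.3913
v = 4050 μL / 7.3913 = 548 μL

548 μL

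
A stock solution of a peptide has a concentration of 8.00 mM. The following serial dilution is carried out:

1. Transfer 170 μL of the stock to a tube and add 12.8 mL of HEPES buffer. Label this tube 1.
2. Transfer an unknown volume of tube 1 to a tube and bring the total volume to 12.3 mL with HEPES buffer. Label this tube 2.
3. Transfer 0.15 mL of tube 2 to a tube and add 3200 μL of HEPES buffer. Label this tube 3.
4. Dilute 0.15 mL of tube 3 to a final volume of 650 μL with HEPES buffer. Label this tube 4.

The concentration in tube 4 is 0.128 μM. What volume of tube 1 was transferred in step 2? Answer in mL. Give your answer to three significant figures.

Step 1: 170 μL + 12.8 mL = 12970 μL total → factor 12970/170 = 76.294
Step 2: v brought to 12.3 mL → factor = 12.3 mL/v
Step 3: 0.15 mL + 3200 μL = 3.35 mL total → factor 3.35/0.15 = 22.333
Step 4: 0.15 mL brought to 650 μL → factor 0.65/0.15 = 4.3333
Product of known-step factors = 7383.6
Overall factor = 8.00 mM / (0.128 μM) = 62500
Step-2 factor = 62500 / 7383.6 = 8.4647
v = 12.3 mL / 8.4647 = 1.45 mL

1.45 mL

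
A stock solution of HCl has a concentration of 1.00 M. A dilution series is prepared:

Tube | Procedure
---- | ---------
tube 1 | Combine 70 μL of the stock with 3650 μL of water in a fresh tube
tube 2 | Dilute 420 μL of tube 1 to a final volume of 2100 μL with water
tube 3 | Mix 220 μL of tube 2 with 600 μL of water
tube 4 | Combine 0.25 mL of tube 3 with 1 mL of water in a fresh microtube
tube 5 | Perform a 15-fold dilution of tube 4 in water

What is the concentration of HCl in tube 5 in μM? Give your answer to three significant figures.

Step 1: 70 μL + 3650 μL = 3720 μL total → factor 3720/70 = 53.143
Step 2: 420 μL brought to 2100 μL → factor 2100/420 = 5
Step 3: 220 μL + 600 μL = 820 μL total → factor 820/220 = 3.7273
Step 4: 0.25 mL + 1 mL = 1.25 mL total → factor 1.25/0.25 = 5
Step 5: 15-fold → factor 15
Overall dilution factor = 53.143 × 5 × 3.7273 × 5 × 15 = 74279
Final = 1.00 M / 74279 = 1.346 × 10^-5 M = 13.5 μM

13.5 μM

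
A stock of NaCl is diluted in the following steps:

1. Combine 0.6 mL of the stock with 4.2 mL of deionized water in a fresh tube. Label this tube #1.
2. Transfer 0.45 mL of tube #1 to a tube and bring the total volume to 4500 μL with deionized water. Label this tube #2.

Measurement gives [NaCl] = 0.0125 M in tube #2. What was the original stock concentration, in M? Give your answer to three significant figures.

1.00 M

Step 1: 0.6 mL + 4.2 mL = 4.8 mL total → factor 4.8/0.6 = 8
Step 2: 0.45 mL brought to 4500 μL → factor 4.5/0.45 = 10
Overall dilution factor = 8 × 10 = 80
Stock = 0.0125 M × 80 = 1.00 M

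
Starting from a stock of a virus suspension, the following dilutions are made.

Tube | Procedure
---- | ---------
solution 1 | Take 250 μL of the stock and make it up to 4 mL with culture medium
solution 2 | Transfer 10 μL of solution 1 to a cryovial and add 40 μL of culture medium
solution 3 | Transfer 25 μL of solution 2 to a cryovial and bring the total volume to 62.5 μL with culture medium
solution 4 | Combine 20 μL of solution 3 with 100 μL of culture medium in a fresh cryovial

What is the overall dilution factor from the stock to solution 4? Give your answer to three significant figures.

1.20 × 10^3

Step 1: 250 μL brought to 4 mL → factor 4000/250 = 16
Step 2: 10 μL + 40 μL = 50 μL total → factor 50/10 = 5
Step 3: 25 μL brought to 62.5 μL → factor 62.5/25 = 2.5
Step 4: 20 μL + 100 μL = 120 μL total → factor 120/20 = 6
Overall dilution factor = 16 × 5 × 2.5 × 6 = 1200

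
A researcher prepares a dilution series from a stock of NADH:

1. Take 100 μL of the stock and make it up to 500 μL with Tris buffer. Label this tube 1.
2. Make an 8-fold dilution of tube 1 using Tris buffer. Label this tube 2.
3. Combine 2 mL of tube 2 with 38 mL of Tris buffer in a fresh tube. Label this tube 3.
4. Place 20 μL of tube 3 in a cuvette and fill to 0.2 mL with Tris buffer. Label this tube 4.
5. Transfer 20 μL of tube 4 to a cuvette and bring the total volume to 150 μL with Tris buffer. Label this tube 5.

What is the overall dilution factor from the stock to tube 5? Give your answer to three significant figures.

6.00 × 10^4

Step 1: 100 μL brought to 500 μL → factor 500/100 = 5
Step 2: 8-fold → factor 8
Step 3: 2 mL + 38 mL = 40 mL total → factor 40/2 = 20
Step 4: 20 μL brought to 0.2 mL → factor 200/20 = 10
Step 5: 20 μL brought to 150 μL → factor 150/20 = 7.5
Overall dilution factor = 5 × 8 × 20 × 10 × 7.5 = 60000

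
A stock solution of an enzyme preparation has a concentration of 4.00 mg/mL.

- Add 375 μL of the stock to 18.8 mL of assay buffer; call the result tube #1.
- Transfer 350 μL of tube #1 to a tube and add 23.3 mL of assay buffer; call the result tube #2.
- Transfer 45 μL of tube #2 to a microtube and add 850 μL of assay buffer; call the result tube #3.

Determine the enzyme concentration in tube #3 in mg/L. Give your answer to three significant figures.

0.0582 mg/L

Step 1: 375 μL + 18.8 mL = 19175 μL total → factor 19175/375 = 51.133
Step 2: 350 μL + 23.3 mL = 23650 μL total → factor 23650/350 = 67.571
Step 3: 45 μL + 850 μL = 895 μL total → factor 895/45 = 19.889
Overall dilution factor = 51.133 × 67.571 × 19.889 = 68719
Final = 4.00 mg/mL / 68719 = 5.821 × 10^-5 mg/mL = 0.0582 mg/L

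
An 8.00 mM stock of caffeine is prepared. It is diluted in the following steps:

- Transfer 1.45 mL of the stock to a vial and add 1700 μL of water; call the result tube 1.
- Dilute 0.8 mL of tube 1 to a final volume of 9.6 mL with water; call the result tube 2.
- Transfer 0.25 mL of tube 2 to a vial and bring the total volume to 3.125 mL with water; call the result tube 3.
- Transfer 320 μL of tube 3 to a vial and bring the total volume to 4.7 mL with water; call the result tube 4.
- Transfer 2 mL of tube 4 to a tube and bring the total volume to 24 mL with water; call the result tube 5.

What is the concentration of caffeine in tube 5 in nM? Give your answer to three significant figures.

Step 1: 1.45 mL + 1700 μL = 3.15 mL total → factor 3.15/1.45 = 2.1724
Step 2: 0.8 mL brought to 9.6 mL → factor 9.6/0.8 = 12
Step 3: 0.25 mL brought to 3.125 mL → factor 3.125/0.25 = 12.5
Step 4: 320 μL brought to 4.7 mL → factor 4700/320 = 14.688
Step 5: 2 mL brought to 24 mL → factor 24/2 = 12
Overall dilution factor = 2.1724 × 12 × 12.5 × 14.688 × 12 = 57433
Final = 8.00 mM / 57433 = 0.0001393 mM = 139 nM

139 nM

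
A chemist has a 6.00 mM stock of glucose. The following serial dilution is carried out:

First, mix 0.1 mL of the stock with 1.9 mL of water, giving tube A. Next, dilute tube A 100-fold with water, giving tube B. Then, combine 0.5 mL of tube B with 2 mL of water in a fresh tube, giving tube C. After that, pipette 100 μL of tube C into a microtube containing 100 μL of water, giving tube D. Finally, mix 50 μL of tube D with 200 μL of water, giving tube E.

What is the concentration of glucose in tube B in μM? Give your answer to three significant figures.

3.00 μM

Step 1: 0.1 mL + 1.9 mL = 2 mL total → factor 2/0.1 = 20
Step 2: 100-fold → factor 100
Dilution factor through tube B = 20 × 100 = 2000
[tube B] = 6.00 mM / 2000 = 0.003000 mM = 3.00 μM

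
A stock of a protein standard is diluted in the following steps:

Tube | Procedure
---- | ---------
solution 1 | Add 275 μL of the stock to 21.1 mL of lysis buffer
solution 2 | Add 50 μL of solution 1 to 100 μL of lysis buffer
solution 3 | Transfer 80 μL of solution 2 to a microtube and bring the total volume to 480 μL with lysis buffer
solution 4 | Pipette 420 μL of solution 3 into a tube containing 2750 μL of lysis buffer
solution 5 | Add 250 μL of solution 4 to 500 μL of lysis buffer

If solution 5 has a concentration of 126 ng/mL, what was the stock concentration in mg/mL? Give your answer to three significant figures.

Step 1: 275 μL + 21.1 mL = 21375 μL total → factor 21375/275 = 77.727
Step 2: 50 μL + 100 μL = 150 μL total → factor 150/50 = 3
Step 3: 80 μL brought to 480 μL → factor 480/80 = 6
Step 4: 420 μL + 2750 μL = 3170 μL total → factor 3170/420 = 7.5476
Step 5: 250 μL + 500 μL = 750 μL total → factor 750/250 = 3
Overall dilution factor = 77.727 × 3 × 6 × 7.5476 × 3 = 31679
Stock = 126 ng/mL × 31679 = 3.992 × 10^6 ng/mL = 3.99 mg/mL

3.99 mg/mL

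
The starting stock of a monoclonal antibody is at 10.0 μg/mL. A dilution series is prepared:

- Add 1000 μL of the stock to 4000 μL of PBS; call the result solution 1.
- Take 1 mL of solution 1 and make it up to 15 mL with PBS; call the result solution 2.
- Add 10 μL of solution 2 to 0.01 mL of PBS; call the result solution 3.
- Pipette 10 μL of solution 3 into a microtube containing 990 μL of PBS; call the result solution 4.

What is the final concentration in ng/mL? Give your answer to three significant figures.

0.667 ng/mL

Step 1: 1000 μL + 4000 μL = 5000 μL total → factor 5000/1000 = 5
Step 2: 1 mL brought to 15 mL → factor 15/1 = 15
Step 3: 10 μL + 0.01 mL = 20 μL total → factor 20/10 = 2
Step 4: 10 μL + 990 μL = 1000 μL total → factor 1000/10 = 100
Overall dilution factor = 5 × 15 × 2 × 100 = 15000
Final = 10.0 μg/mL / 15000 = 0.0006667 μg/mL = 0.667 ng/mL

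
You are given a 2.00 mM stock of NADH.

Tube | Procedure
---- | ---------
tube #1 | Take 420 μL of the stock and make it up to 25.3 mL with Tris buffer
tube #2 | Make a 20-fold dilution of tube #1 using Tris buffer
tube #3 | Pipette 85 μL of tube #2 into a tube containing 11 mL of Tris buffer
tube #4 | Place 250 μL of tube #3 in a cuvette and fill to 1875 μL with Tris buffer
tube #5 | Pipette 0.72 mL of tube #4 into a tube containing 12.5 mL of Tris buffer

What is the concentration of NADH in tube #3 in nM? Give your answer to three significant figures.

12.7 nM

Step 1: 420 μL brought to 25.3 mL → factor 25300/420 = 60.238
Step 2: 20-fold → factor 20
Step 3: 85 μL + 11 mL = 11085 μL total → factor 11085/85 = 130.41
Dilution factor through tube #3 = 60.238 × 20 × 130.41 = 1.5712 × 10^5
[tube #3] = 2.00 mM / 1.5712 × 10^5 = 1.273 × 10^-5 mM = 12.7 nM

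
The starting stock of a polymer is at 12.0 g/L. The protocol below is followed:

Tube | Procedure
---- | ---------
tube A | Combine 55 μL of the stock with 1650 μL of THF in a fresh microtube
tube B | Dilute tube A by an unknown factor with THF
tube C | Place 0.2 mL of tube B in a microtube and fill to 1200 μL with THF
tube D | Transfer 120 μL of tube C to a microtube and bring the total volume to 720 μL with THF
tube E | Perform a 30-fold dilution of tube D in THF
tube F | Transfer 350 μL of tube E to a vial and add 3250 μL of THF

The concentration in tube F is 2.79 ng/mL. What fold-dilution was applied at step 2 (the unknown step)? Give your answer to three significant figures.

12.5-fold

Step 1: 55 μL + 1650 μL = 1705 μL total → factor 1705/55 = 31
Step 2: unknown factor x
Step 3: 0.2 mL brought to 1200 μL → factor 1.2/0.2 = 6
Step 4: 120 μL brought to 720 μL → factor 720/120 = 6
Step 5: 30-fold → factor 30
Step 6: 350 μL + 3250 μL = 3600 μL total → factor 3600/350 = 10.286
Product of known-step factors = 3.4437 × 10^5
Overall factor = 12.0 g/L / (2.79 ng/mL) = 4.3011 × 10^6
x = 4.3011 × 10^6 / 3.4437 × 10^5 = 12.5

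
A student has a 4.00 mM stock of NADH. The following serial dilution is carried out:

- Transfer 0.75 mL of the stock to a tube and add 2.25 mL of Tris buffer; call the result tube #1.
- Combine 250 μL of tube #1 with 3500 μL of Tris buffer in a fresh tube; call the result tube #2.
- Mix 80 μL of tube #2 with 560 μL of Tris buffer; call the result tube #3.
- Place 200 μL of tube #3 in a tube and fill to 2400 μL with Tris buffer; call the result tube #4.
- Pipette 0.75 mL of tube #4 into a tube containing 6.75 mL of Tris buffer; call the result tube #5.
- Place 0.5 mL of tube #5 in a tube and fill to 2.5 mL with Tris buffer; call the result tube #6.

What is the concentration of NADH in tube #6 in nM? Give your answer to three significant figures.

Step 1: 0.75 mL + 2.25 mL = 3 mL total → factor 3/0.75 = 4
Step 2: 250 μL + 3500 μL = 3750 μL total → factor 3750/250 = 15
Step 3: 80 μL + 560 μL = 640 μL total → factor 640/80 = 8
Step 4: 200 μL brought to 2400 μL → factor 2400/200 = 12
Step 5: 0.75 mL + 6.75 mL = 7.5 mL total → factor 7.5/0.75 = 10
Step 6: 0.5 mL brought to 2.5 mL → factor 2.5/0.5 = 5
Overall dilution factor = 4 × 15 × 8 × 12 × 10 × 5 = 2.88 × 10^5
Final = 4.00 mM / 2.88 × 10^5 = 1.389 × 10^-5 mM = 13.9 nM

13.9 nM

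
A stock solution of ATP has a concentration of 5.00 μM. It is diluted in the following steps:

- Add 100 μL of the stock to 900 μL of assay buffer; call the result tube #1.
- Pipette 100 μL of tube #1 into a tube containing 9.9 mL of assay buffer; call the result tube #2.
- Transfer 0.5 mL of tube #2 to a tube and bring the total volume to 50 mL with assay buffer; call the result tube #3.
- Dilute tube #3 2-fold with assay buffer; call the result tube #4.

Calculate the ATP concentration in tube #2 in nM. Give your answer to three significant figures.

5.00 nM

Step 1: 100 μL + 900 μL = 1000 μL total → factor 1000/100 = 10
Step 2: 100 μL + 9.9 mL = 10000 μL total → factor 10000/100 = 100
Dilution factor through tube #2 = 10 × 100 = 1000
[tube #2] = 5.00 μM / 1000 = 0.005000 μM = 5.00 nM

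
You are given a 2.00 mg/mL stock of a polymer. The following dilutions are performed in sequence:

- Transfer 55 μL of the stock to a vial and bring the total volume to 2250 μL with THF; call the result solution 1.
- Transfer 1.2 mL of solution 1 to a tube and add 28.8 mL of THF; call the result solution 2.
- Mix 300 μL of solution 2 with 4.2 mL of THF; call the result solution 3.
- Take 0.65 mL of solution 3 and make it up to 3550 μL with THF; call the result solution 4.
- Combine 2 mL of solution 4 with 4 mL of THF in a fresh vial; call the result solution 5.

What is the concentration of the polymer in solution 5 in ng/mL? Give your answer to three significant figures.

7.96 ng/mL

Step 1: 55 μL brought to 2250 μL → factor 2250/55 = 40.909
Step 2: 1.2 mL + 28.8 mL = 30 mL total → factor 30/1.2 = 25
Step 3: 300 μL + 4.2 mL = 4500 μL total → factor 4500/300 = 15
Step 4: 0.65 mL brought to 3550 μL → factor 3.55/0.65 = 5.4615
Step 5: 2 mL + 4 mL = 6 mL total → factor 6/2 = 3
Overall dilution factor = 40.909 × 25 × 15 × 5.4615 × 3 = 2.5135 × 10^5
Final = 2.00 mg/mL / 2.5135 × 10^5 = 7.957 × 10^-6 mg/mL = 7.96 ng/mL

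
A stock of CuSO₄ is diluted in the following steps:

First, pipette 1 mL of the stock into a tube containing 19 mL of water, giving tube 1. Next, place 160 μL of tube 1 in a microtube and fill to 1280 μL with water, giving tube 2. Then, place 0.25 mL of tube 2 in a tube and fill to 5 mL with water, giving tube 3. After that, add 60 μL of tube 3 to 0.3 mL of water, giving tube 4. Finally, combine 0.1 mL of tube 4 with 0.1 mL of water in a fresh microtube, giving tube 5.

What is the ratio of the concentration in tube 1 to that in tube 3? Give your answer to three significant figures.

160

Step 1: 1 mL + 19 mL = 20 mL total → factor 20/1 = 20
Step 2: 160 μL brought to 1280 μL → factor 1280/160 = 8
Step 3: 0.25 mL brought to 5 mL → factor 5/0.25 = 20
Dilution factor to tube 1 = 20; to tube 3 = 3200
[tube 1]/[tube 3] = (factor to tube 3)/(factor to tube 1) = 3200/20 = 160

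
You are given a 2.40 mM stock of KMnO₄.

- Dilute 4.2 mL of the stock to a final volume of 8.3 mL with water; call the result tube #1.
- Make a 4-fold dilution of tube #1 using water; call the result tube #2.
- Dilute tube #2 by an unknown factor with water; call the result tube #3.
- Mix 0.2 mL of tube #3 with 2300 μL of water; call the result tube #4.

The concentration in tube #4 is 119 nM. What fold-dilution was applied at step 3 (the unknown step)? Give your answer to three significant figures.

204-fold

Step 1: 4.2 mL brought to 8.3 mL → factor 8.3/4.2 = 1.9762
Step 2: 4-fold → factor 4
Step 3: unknown factor x
Step 4: 0.2 mL + 2300 μL = 2.5 mL total → factor 2.5/0.2 = 12.5
Product of known-step factors = 98.81
Overall factor = 2.40 mM / (119 nM) = 20168
x = 20168 / 98.81 = 204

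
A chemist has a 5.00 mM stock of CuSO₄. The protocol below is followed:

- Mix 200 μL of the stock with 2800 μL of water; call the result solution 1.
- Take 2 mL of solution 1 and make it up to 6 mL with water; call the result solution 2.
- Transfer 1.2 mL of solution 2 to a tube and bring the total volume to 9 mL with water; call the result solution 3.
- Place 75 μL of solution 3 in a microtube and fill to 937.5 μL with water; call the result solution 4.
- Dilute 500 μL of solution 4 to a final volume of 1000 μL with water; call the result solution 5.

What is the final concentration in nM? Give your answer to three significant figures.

Step 1: 200 μL + 2800 μL = 3000 μL total → factor 3000/200 = 15
Step 2: 2 mL brought to 6 mL → factor 6/2 = 3
Step 3: 1.2 mL brought to 9 mL → factor 9/1.2 = 7.5
Step 4: 75 μL brought to 937.5 μL → factor 937.5/75 = 12.5
Step 5: 500 μL brought to 1000 μL → factor 1000/500 = 2
Overall dilution factor = 15 × 3 × 7.5 × 12.5 × 2 = 8437.5
Final = 5.00 mM / 8437.5 = 0.0005926 mM = 593 nM

593 nM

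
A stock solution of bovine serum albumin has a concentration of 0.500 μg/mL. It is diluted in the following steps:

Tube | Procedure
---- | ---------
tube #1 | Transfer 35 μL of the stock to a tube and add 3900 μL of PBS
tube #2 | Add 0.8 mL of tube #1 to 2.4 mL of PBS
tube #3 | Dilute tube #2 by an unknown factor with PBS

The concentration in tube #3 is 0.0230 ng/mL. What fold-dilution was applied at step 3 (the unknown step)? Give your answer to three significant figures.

Step 1: 35 μL + 3900 μL = 3935 μL total → factor 3935/35 = 112.43
Step 2: 0.8 mL + 2.4 mL = 3.2 mL total → factor 3.2/0.8 = 4
Step 3: unknown factor x
Product of known-step factors = 449.71
Overall factor = 0.500 μg/mL / (0.0230 ng/mL) = 21739
x = 21739 / 449.71 = 48.3

48.3-fold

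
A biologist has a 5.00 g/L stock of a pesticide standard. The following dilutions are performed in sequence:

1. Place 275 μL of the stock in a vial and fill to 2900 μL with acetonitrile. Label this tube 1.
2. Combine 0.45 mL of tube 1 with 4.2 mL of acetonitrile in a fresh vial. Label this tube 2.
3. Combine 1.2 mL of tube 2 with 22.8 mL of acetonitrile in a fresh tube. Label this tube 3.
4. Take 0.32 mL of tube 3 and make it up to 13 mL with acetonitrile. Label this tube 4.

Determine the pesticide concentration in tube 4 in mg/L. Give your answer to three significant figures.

Step 1: 275 μL brought to 2900 μL → factor 2900/275 = 10.545
Step 2: 0.45 mL + 4.2 mL = 4.65 mL total → factor 4.65/0.45 = 10.333
Step 3: 1.2 mL + 22.8 mL = 24 mL total → factor 24/1.2 = 20
Step 4: 0.32 mL brought to 13 mL → factor 13/0.32 = 40.625
Overall dilution factor = 10.545 × 10.333 × 20 × 40.625 = 88538
Final = 5.00 g/L / 88538 = 5.647 × 10^-5 g/L = 0.0565 mg/L

0.0565 mg/L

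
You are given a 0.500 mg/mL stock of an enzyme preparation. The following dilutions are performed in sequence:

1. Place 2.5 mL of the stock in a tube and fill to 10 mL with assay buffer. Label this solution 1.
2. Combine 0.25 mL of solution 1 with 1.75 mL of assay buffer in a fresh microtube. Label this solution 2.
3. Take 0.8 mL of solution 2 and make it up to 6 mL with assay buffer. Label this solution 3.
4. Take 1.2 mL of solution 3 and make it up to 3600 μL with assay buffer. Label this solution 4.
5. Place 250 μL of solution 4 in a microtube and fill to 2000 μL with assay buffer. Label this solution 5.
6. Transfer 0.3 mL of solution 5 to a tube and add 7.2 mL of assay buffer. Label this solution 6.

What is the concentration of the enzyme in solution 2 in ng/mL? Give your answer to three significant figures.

Step 1: 2.5 mL brought to 10 mL → factor 10/2.5 = 4
Step 2: 0.25 mL + 1.75 mL = 2 mL total → factor 2/0.25 = 8
Dilution factor through solution 2 = 4 × 8 = 32
[solution 2] = 0.500 mg/mL / 32 = 0.01562 mg/mL = 1.56 × 10^4 ng/mL

1.56 × 10^4 ng/mL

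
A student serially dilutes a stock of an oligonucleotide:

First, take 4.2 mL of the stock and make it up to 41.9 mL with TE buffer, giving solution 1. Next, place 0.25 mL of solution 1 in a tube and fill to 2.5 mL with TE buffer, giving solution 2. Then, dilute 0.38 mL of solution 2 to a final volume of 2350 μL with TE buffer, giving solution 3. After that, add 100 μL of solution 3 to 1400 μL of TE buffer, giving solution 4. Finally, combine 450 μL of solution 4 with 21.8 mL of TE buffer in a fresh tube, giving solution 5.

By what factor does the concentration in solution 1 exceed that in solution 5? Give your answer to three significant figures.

Step 1: 4.2 mL brought to 41.9 mL → factor 41.9/4.2 = 9.9762
Step 2: 0.25 mL brought to 2.5 mL → factor 2.5/0.25 = 10
Step 3: 0.38 mL brought to 2350 μL → factor 2.35/0.38 = 6.1842
Step 4: 100 μL + 1400 μL = 1500 μL total → factor 1500/100 = 15
Step 5: 450 μL + 21.8 mL = 22250 μL total → factor 22250/450 = 49.444
Dilution factor to solution 1 = 9.9762; to solution 5 = 4.5757 × 10^5
[solution 1]/[solution 5] = (factor to solution 5)/(factor to solution 1) = 4.5757 × 10^5/9.9762 = 4.59 × 10^4

4.59 × 10^4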